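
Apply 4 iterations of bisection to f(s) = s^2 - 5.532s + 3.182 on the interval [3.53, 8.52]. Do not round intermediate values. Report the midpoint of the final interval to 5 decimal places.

4.93344

f(3.530000) = -3.885060, f(8.520000) = 28.639760 (opposite signs)
step 1: m = 6.025000, f(m) = 6.152325 > 0 → root in [3.530000, 6.025000]
step 2: m = 4.777500, f(m) = -0.422624 < 0 → root in [4.777500, 6.025000]
step 3: m = 5.401250, f(m) = 2.475787 > 0 → root in [4.777500, 5.401250]
step 4: m = 5.089375, f(m) = 0.929315 > 0 → root in [4.777500, 5.089375]
Midpoint of [4.777500, 5.089375] = 4.933438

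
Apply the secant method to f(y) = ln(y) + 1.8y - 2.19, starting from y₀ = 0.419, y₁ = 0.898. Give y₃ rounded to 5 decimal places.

1.14085

f(y_0) = -2.305684, f(y_1) = -0.681185
y_2 = 0.898000 - (-0.681185)·(0.898000 - 0.419000)/(-0.681185 - (-2.305684)) = 1.098854; f(y_2) = -0.117794
y_3 = 1.098854 - (-0.117794)·(1.098854 - 0.898000)/(-0.117794 - (-0.681185)) = 1.140849; f(y_3) = -0.004699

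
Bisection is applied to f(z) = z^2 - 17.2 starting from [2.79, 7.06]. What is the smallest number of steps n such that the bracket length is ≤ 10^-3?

Initial width b − a = 7.06 − 2.79 = 4.270000.
After n steps the width is (b−a)/2^n; need (b−a)/2^n ≤ 10^-3.
So n ≥ log₂(4.270000/10^-3) = log₂(4270.0000) ≈ 12.0600.
Hence n = 13.

13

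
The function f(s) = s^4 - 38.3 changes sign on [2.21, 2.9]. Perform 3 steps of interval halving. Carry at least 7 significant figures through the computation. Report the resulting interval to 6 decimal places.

[2.468750, 2.555000]

f(2.210000) = -14.445567, f(2.900000) = 32.428100 (opposite signs)
step 1: m = 2.555000, f(m) = 4.315110 > 0 → root in [2.210000, 2.555000]
step 2: m = 2.382500, f(m) = -6.079547 < 0 → root in [2.382500, 2.555000]
step 3: m = 2.468750, f(m) = -1.154308 < 0 → root in [2.468750, 2.555000]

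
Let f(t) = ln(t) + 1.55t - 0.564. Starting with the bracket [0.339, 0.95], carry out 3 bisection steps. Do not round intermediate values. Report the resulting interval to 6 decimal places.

f(0.339000) = -1.120305, f(0.950000) = 0.857207 (opposite signs)
step 1: m = 0.644500, f(m) = -0.004305 < 0 → root in [0.644500, 0.950000]
step 2: m = 0.797250, f(m) = 0.445151 > 0 → root in [0.644500, 0.797250]
step 3: m = 0.720875, f(m) = 0.226067 > 0 → root in [0.644500, 0.720875]

[0.644500, 0.720875]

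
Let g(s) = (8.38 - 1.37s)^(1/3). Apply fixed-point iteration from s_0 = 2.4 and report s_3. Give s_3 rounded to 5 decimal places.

s_1 = g(2.400000) = 1.720400
s_2 = g(1.720400) = 1.819445
s_3 = g(1.819445) = 1.805678

1.80568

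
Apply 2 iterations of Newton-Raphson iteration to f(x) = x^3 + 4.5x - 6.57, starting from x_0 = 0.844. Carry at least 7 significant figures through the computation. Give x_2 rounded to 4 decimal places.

f'(x) = 3x^2 + 4.5
x_0 = 0.844000: f = -2.170788, f' = 6.637008 → x_1 = 0.844000 - (-2.170788)/(6.637008) = 1.171073
x_1 = 1.171073: f = 0.305855, f' = 8.614238 → x_2 = 1.171073 - (0.305855)/(8.614238) = 1.135568

1.1356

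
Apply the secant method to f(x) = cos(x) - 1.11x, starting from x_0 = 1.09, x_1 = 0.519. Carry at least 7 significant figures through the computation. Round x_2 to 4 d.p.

Secant update: x_(k+1) = x_k − f(x_k)·(x_k − x_(k-1))/(f(x_k) − f(x_(k-1))).
f(x_0) = -0.747415, f(x_1) = 0.292226
x_2 = 0.519000 - (0.292226)·(0.519000 - 1.090000)/(0.292226 - (-0.747415)) = 0.679499; f(x_2) = 0.023644

0.6795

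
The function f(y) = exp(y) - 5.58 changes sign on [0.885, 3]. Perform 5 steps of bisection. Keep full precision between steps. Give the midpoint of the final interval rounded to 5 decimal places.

1.71117

f(0.885000) = -3.157016, f(3.000000) = 14.505537 (opposite signs)
step 1: m = 1.942500, f(m) = 1.396170 > 0 → root in [0.885000, 1.942500]
step 2: m = 1.413750, f(m) = -1.468656 < 0 → root in [1.413750, 1.942500]
step 3: m = 1.678125, f(m) = -0.224495 < 0 → root in [1.678125, 1.942500]
step 4: m = 1.810312, f(m) = 0.532357 > 0 → root in [1.678125, 1.810312]
step 5: m = 1.744219, f(m) = 0.141430 > 0 → root in [1.678125, 1.744219]
Midpoint of [1.678125, 1.744219] = 1.711172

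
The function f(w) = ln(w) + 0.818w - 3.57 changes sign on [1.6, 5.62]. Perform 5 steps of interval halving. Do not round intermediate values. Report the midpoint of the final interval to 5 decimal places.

f(1.600000) = -1.791196, f(5.620000) = 2.753492 (opposite signs)
step 1: m = 3.610000, f(m) = 0.666688 > 0 → root in [1.600000, 3.610000]
step 2: m = 2.605000, f(m) = -0.481677 < 0 → root in [2.605000, 3.610000]
step 3: m = 3.107500, f(m) = 0.105754 > 0 → root in [2.605000, 3.107500]
step 4: m = 2.856250, f(m) = -0.184078 < 0 → root in [2.856250, 3.107500]
step 5: m = 2.981875, f(m) = -0.038274 < 0 → root in [2.981875, 3.107500]
Midpoint of [2.981875, 3.107500] = 3.044688

3.04469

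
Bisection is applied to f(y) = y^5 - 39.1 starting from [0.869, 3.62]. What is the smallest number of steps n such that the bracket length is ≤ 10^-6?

Initial width b − a = 3.62 − 0.869 = 2.751000.
After n steps the width is (b−a)/2^n; need (b−a)/2^n ≤ 10^-6.
So n ≥ log₂(2.751000/10^-6) = log₂(2751000.0000) ≈ 21.3915.
Hence n = 22.

22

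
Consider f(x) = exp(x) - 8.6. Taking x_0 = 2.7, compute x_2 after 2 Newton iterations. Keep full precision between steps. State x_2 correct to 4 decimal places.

f'(x) = exp(x)
x_0 = 2.700000: f = 6.279732, f' = 14.879732 → x_1 = 2.700000 - (6.279732)/(14.879732) = 2.277967
x_1 = 2.277967: f = 1.156829, f' = 9.756829 → x_2 = 2.277967 - (1.156829)/(9.756829) = 2.159401

2.1594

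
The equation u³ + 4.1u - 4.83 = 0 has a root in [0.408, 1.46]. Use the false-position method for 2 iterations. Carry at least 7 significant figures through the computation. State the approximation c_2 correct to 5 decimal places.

0.93913

False-position update: c = (a·f(b) − b·f(a))/(f(b) − f(a)); replace the endpoint whose sign matches f(c).
f(0.408000) = -3.089283, f(1.460000) = 4.268136
step 1: c = 0.849721, f(c) = -0.732624 < 0 → new bracket [0.849721, 1.460000]
step 2: c = 0.939128, f(c) = -0.151298 < 0 → new bracket [0.939128, 1.460000]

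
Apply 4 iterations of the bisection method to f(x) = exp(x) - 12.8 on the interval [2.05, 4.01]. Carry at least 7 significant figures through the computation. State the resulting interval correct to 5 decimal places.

[2.54000, 2.66250]

f(2.050000) = -5.032099, f(4.010000) = 42.346871 (opposite signs)
step 1: m = 3.030000, f(m) = 7.897233 > 0 → root in [2.050000, 3.030000]
step 2: m = 2.540000, f(m) = -0.120329 < 0 → root in [2.540000, 3.030000]
step 3: m = 2.785000, f(m) = 3.399818 > 0 → root in [2.540000, 2.785000]
step 4: m = 2.662500, f(m) = 1.532075 > 0 → root in [2.540000, 2.662500]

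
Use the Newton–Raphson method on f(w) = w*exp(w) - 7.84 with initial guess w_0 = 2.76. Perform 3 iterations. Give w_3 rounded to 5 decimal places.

Newton update: w ← w − f(w)/f'(w).
f'(w) = (w+1)*exp(w)
w_0 = 2.760000: f = 35.767567, f' = 59.407409 → w_1 = 2.760000 - (35.767567)/(59.407409) = 2.157928
w_1 = 2.157928: f = 10.832947, f' = 27.326133 → w_2 = 2.157928 - (10.832947)/(27.326133) = 1.761496
w_2 = 1.761496: f = 2.413910, f' = 16.075047 → w_3 = 1.761496 - (2.413910)/(16.075047) = 1.611331

1.61133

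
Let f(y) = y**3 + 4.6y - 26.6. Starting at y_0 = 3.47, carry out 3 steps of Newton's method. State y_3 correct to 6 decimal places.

f'(y) = 3y**2 + 4.6
y_0 = 3.470000: f = 31.143923, f' = 40.722700 → y_1 = 3.470000 - (31.143923)/(40.722700) = 2.705220
y_1 = 2.705220: f = 5.641383, f' = 26.554639 → y_2 = 2.705220 - (5.641383)/(26.554639) = 2.492775
y_2 = 2.492775: f = 0.356693, f' = 23.241785 → y_3 = 2.492775 - (0.356693)/(23.241785) = 2.477428

2.477428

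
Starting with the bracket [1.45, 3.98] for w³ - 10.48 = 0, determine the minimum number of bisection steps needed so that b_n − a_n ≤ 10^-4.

15

Initial width b − a = 3.98 − 1.45 = 2.530000.
After n steps the width is (b−a)/2^n; need (b−a)/2^n ≤ 10^-4.
So n ≥ log₂(2.530000/10^-4) = log₂(25300.0000) ≈ 14.6268.
Hence n = 15.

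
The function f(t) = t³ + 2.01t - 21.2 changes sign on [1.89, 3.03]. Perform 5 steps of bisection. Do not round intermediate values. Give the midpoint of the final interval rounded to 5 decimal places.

2.51344

f(1.890000) = -10.649831, f(3.030000) = 12.708427 (opposite signs)
step 1: m = 2.460000, f(m) = -1.368464 < 0 → root in [2.460000, 3.030000]
step 2: m = 2.745000, f(m) = 5.001094 > 0 → root in [2.460000, 2.745000]
step 3: m = 2.602500, f(m) = 1.657774 > 0 → root in [2.460000, 2.602500]
step 4: m = 2.531250, f(m) = 0.106105 > 0 → root in [2.460000, 2.531250]
step 5: m = 2.495625, f(m) = -0.640682 < 0 → root in [2.495625, 2.531250]
Midpoint of [2.495625, 2.531250] = 2.513438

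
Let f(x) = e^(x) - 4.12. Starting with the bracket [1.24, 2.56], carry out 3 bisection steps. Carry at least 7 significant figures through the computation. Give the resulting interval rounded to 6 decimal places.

[1.405000, 1.570000]

f(1.240000) = -0.664387, f(2.560000) = 8.815817 (opposite signs)
step 1: m = 1.900000, f(m) = 2.565894 > 0 → root in [1.240000, 1.900000]
step 2: m = 1.570000, f(m) = 0.686648 > 0 → root in [1.240000, 1.570000]
step 3: m = 1.405000, f(m) = -0.044473 < 0 → root in [1.405000, 1.570000]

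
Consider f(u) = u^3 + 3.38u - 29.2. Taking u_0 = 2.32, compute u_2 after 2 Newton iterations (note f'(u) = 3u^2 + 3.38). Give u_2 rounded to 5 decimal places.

2.71649

Newton update: u ← u − f(u)/f'(u).
u_0 = 2.320000: f = -8.871232, f' = 19.527200 → u_1 = 2.320000 - (-8.871232)/(19.527200) = 2.774301
u_1 = 2.774301: f = 1.530235, f' = 26.470243 → u_2 = 2.774301 - (1.530235)/(26.470243) = 2.716492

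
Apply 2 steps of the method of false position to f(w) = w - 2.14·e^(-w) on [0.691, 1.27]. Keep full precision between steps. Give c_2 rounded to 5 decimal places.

0.88484

False-position update: c = (a·f(b) − b·f(a))/(f(b) − f(a)); replace the endpoint whose sign matches f(c).
f(0.691000) = -0.381300, f(1.270000) = 0.669020
step 1: c = 0.901196, f(c) = 0.032176 > 0 → new bracket [0.691000, 0.901196]
step 2: c = 0.884838, f(c) = 0.001487 > 0 → new bracket [0.691000, 0.884838]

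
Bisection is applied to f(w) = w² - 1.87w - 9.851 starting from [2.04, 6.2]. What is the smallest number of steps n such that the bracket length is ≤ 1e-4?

16

Initial width b − a = 6.2 − 2.04 = 4.160000.
After n steps the width is (b−a)/2^n; need (b−a)/2^n ≤ 1e-4.
So n ≥ log₂(4.160000/1e-4) = log₂(41600.0000) ≈ 15.3443.
Hence n = 16.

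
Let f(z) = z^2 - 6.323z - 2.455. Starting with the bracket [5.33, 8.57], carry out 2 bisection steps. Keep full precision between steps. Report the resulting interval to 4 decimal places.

f(5.330000) = -7.747690, f(8.570000) = 16.801790 (opposite signs)
step 1: m = 6.950000, f(m) = 1.902650 > 0 → root in [5.330000, 6.950000]
step 2: m = 6.140000, f(m) = -3.578620 < 0 → root in [6.140000, 6.950000]

[6.1400, 6.9500]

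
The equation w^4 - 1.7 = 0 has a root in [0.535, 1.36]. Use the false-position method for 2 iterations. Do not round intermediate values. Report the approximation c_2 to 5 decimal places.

1.08462

f(0.535000) = -1.618075, f(1.360000) = 1.721020
step 1: c = 0.934783, f(c) = -0.936441 < 0 → new bracket [0.934783, 1.360000]
step 2: c = 1.084621, f(c) = -0.316074 < 0 → new bracket [1.084621, 1.360000]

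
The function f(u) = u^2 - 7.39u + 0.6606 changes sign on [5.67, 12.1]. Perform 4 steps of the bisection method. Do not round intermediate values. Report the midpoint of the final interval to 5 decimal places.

f(5.670000) = -9.091800, f(12.100000) = 57.651600 (opposite signs)
step 1: m = 8.885000, f(m) = 13.943675 > 0 → root in [5.670000, 8.885000]
step 2: m = 7.277500, f(m) = -0.158119 < 0 → root in [7.277500, 8.885000]
step 3: m = 8.081250, f(m) = 6.246764 > 0 → root in [7.277500, 8.081250]
step 4: m = 7.679375, f(m) = 2.882819 > 0 → root in [7.277500, 7.679375]
Midpoint of [7.277500, 7.679375] = 7.478438

7.47844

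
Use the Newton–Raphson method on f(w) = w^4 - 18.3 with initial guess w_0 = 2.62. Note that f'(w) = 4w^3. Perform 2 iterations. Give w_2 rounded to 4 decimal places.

w_0 = 2.620000: f = 28.819987, f' = 71.938912 → w_1 = 2.620000 - (28.819987)/(71.938912) = 2.219382
w_1 = 2.219382: f = 5.962113, f' = 43.727682 → w_2 = 2.219382 - (5.962113)/(43.727682) = 2.083036

2.0830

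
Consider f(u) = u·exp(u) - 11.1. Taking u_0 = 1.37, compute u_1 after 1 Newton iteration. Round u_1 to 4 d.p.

f'(u) = (u + 1)·exp(u)
u_0 = 1.370000: f = -5.708570, f' = 9.326781 → u_1 = 1.370000 - (-5.708570)/(9.326781) = 1.982062

1.9821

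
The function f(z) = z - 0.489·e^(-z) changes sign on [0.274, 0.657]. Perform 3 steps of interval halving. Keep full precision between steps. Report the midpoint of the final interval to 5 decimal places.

f(0.274000) = -0.097802, f(0.657000) = 0.403500 (opposite signs)
step 1: m = 0.465500, f(m) = 0.158495 > 0 → root in [0.274000, 0.465500]
step 2: m = 0.369750, f(m) = 0.031896 > 0 → root in [0.274000, 0.369750]
step 3: m = 0.321875, f(m) = -0.032547 < 0 → root in [0.321875, 0.369750]
Midpoint of [0.321875, 0.369750] = 0.345813

0.34581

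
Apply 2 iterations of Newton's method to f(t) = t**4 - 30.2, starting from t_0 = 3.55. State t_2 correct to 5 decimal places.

Newton update: t ← t − f(t)/f'(t).
f'(t) = 4t**3
t_0 = 3.550000: f = 128.623006, f' = 178.955500 → t_1 = 3.550000 - (128.623006)/(178.955500) = 2.831257
t_1 = 2.831257: f = 34.056519, f' = 90.781612 → t_2 = 2.831257 - (34.056519)/(90.781612) = 2.456109

2.45611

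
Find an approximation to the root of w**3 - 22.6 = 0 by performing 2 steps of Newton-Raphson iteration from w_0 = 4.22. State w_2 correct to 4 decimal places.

f'(w) = 3w**2
w_0 = 4.220000: f = 52.551448, f' = 53.425200 → w_1 = 4.220000 - (52.551448)/(53.425200) = 3.236355
w_1 = 3.236355: f = 11.297552, f' = 31.421975 → w_2 = 3.236355 - (11.297552)/(31.421975) = 2.876812

2.8768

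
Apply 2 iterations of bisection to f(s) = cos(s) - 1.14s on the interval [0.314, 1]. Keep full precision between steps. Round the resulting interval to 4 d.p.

f(0.314000) = 0.593146, f(1.000000) = -0.599698 (opposite signs)
step 1: m = 0.657000, f(m) = 0.042848 > 0 → root in [0.657000, 1.000000]
step 2: m = 0.828500, f(m) = -0.268508 < 0 → root in [0.657000, 0.828500]

[0.6570, 0.8285]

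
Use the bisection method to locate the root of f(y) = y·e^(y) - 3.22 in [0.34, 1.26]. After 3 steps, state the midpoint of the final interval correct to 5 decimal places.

f(0.340000) = -2.742318, f(1.260000) = 1.222031 (opposite signs)
step 1: m = 0.800000, f(m) = -1.439567 < 0 → root in [0.800000, 1.260000]
step 2: m = 1.030000, f(m) = -0.334902 < 0 → root in [1.030000, 1.260000]
step 3: m = 1.145000, f(m) = 0.378095 > 0 → root in [1.030000, 1.145000]
Midpoint of [1.030000, 1.145000] = 1.087500

1.08750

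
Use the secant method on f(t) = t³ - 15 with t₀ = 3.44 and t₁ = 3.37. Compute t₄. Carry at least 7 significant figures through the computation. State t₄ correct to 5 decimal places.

f(t_0) = 25.707584, f(t_1) = 23.272753
t_2 = 3.370000 - (23.272753)·(3.370000 - 3.440000)/(23.272753 - (25.707584)) = 2.700922; f(t_2) = 4.703163
t_3 = 2.700922 - (4.703163)·(2.700922 - 3.370000)/(4.703163 - (23.272753)) = 2.531463; f(t_3) = 1.222379
t_4 = 2.531463 - (1.222379)·(2.531463 - 2.700922)/(1.222379 - (4.703163)) = 2.471952; f(t_4) = 0.104980

2.47195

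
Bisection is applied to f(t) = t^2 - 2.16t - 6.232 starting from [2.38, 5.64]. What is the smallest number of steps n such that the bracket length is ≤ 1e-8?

29

Initial width b − a = 5.64 − 2.38 = 3.260000.
After n steps the width is (b−a)/2^n; need (b−a)/2^n ≤ 1e-8.
So n ≥ log₂(3.260000/1e-8) = log₂(326000000.0000) ≈ 28.2803.
Hence n = 29.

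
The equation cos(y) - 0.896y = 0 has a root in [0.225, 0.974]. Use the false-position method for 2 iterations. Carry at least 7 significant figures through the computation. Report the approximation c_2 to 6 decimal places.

f(0.225000) = 0.773194, f(0.974000) = -0.310709
step 1: c = 0.759294, f(c) = 0.044995 > 0 → new bracket [0.759294, 0.974000]
step 2: c = 0.786453, f(c) = 0.001698 > 0 → new bracket [0.786453, 0.974000]

0.786453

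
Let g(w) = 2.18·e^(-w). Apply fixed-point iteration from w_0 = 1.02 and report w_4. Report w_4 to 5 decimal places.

0.97231

w_1 = g(1.020000) = 0.786097
w_2 = g(0.786097) = 0.993251
w_3 = g(0.993251) = 0.807408
w_4 = g(0.807408) = 0.972307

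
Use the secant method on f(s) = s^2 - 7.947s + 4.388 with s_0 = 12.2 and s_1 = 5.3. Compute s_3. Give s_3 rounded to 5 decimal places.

f(s_0) = 56.274600, f(s_1) = -9.641100
s_2 = 5.300000 - (-9.641100)·(5.300000 - 12.200000)/(-9.641100 - (56.274600)) = 6.309222; f(s_2) = -5.945104
s_3 = 6.309222 - (-5.945104)·(6.309222 - 5.300000)/(-5.945104 - (-9.641100)) = 7.932582; f(s_3) = 4.273627

7.93258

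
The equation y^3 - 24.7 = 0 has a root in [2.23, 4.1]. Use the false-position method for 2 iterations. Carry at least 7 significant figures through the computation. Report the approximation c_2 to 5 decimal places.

False-position update: c = (a·f(b) − b·f(a))/(f(b) − f(a)); replace the endpoint whose sign matches f(c).
f(2.230000) = -13.610433, f(4.100000) = 44.221000
step 1: c = 2.670098, f(c) = -5.663737 < 0 → new bracket [2.670098, 4.100000]
step 2: c = 2.832444, f(c) = -1.976036 < 0 → new bracket [2.832444, 4.100000]

2.83244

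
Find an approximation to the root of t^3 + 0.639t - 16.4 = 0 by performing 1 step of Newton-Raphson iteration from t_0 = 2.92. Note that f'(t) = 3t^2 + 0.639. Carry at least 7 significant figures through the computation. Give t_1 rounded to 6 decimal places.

t_0 = 2.920000: f = 10.362968, f' = 26.218200 → t_1 = 2.920000 - (10.362968)/(26.218200) = 2.524741

2.524741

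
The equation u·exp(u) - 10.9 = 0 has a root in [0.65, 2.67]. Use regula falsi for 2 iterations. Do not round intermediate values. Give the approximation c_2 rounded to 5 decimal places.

1.47899

f(0.650000) = -9.654898, f(2.670000) = 27.654718
step 1: c = 1.172731, f(c) = -7.111136 < 0 → new bracket [1.172731, 2.670000]
step 2: c = 1.478988, f(c) = -4.409458 < 0 → new bracket [1.478988, 2.670000]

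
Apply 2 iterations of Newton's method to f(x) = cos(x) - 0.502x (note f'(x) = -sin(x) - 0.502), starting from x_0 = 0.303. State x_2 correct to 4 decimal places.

x_0 = 0.303000: f = 0.802340, f' = -0.800385 → x_1 = 0.303000 - (0.802340)/(-0.800385) = 1.305442
x_1 = 1.305442: f = -0.393081, f' = -1.467000 → x_2 = 1.305442 - (-0.393081)/(-1.467000) = 1.037493

1.0375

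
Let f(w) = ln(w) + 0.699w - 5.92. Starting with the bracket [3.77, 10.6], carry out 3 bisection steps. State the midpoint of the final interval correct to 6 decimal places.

5.904375

f(3.770000) = -1.957695, f(10.600000) = 3.850254 (opposite signs)
step 1: m = 7.185000, f(m) = 1.074311 > 0 → root in [3.770000, 7.185000]
step 2: m = 5.477500, f(m) = -0.390579 < 0 → root in [5.477500, 7.185000]
step 3: m = 6.331250, f(m) = 0.351041 > 0 → root in [5.477500, 6.331250]
Midpoint of [5.477500, 6.331250] = 5.904375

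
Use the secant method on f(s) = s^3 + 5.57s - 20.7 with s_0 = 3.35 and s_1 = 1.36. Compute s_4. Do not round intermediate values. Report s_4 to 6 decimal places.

2.078946

f(s_0) = 35.554875, f(s_1) = -10.609344
s_2 = 1.360000 - (-10.609344)·(1.360000 - 3.350000)/(-10.609344 - (35.554875)) = 1.817337; f(s_2) = -4.575293
s_3 = 1.817337 - (-4.575293)·(1.817337 - 1.360000)/(-4.575293 - (-10.609344)) = 2.164110; f(s_3) = 1.489432
s_4 = 2.164110 - (1.489432)·(2.164110 - 1.817337)/(1.489432 - (-4.575293)) = 2.078946; f(s_4) = -0.135024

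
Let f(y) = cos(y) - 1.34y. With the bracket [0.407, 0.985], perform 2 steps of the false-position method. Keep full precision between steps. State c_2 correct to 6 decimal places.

f(0.407000) = 0.372933, f(0.985000) = -0.767037
step 1: c = 0.596088, f(c) = 0.028779 > 0 → new bracket [0.596088, 0.985000]
step 2: c = 0.610153, f(c) = 0.001956 > 0 → new bracket [0.610153, 0.985000]

0.610153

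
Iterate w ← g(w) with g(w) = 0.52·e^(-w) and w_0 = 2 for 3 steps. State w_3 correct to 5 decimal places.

0.32027

w_1 = g(2.000000) = 0.070374
w_2 = g(0.070374) = 0.484663
w_3 = g(0.484663) = 0.320270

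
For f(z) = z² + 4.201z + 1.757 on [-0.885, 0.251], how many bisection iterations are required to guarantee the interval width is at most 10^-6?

21

Initial width b − a = 0.251 − -0.885 = 1.136000.
After n steps the width is (b−a)/2^n; need (b−a)/2^n ≤ 10^-6.
So n ≥ log₂(1.136000/10^-6) = log₂(1136000.0000) ≈ 20.1155.
Hence n = 21.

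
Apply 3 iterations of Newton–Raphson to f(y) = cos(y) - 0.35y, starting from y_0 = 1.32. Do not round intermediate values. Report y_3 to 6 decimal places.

1.154738

f'(y) = -sin(y) - 0.35
y_0 = 1.320000: f = -0.213825, f' = -1.318715 → y_1 = 1.320000 - (-0.213825)/(-1.318715) = 1.157854
y_1 = 1.157854: f = -0.003943, f' = -1.265944 → y_2 = 1.157854 - (-0.003943)/(-1.265944) = 1.154739
y_2 = 1.154739: f = -0.000002, f' = -1.264690 → y_3 = 1.154739 - (-0.000002)/(-1.264690) = 1.154738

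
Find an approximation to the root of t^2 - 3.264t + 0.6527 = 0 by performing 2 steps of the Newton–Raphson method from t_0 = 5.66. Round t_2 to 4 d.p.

f'(t) = 2t - 3.264
t_0 = 5.660000: f = 14.214060, f' = 8.056000 → t_1 = 5.660000 - (14.214060)/(8.056000) = 3.895593
t_1 = 3.895593: f = 3.113131, f' = 4.527187 → t_2 = 3.895593 - (3.113131)/(4.527187) = 3.207941

3.2079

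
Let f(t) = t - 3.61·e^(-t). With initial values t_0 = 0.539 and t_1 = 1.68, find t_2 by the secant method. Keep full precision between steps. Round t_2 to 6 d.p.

1.233537

f(t_0) = -1.566826, f(t_1) = 1.007190
t_2 = 1.680000 - (1.007190)·(1.680000 - 0.539000)/(1.007190 - (-1.566826)) = 1.233537; f(t_2) = 0.182086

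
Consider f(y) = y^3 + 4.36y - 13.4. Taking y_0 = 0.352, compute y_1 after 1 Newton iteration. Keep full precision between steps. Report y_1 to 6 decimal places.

f'(y) = 3y^2 + 4.36
y_0 = 0.352000: f = -11.821666, f' = 4.731712 → y_1 = 0.352000 - (-11.821666)/(4.731712) = 2.850391

2.850391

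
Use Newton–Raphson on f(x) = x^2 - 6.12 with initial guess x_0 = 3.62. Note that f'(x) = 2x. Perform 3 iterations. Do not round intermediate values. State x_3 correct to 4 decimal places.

x_0 = 3.620000: f = 6.984400, f' = 7.240000 → x_1 = 3.620000 - (6.984400)/(7.240000) = 2.655304
x_1 = 2.655304: f = 0.930639, f' = 5.310608 → x_2 = 2.655304 - (0.930639)/(5.310608) = 2.480062
x_2 = 2.480062: f = 0.030710, f' = 4.960125 → x_3 = 2.480062 - (0.030710)/(4.960125) = 2.473871

2.4739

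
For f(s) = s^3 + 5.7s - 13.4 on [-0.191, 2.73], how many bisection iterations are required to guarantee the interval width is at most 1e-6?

22

Initial width b − a = 2.73 − -0.191 = 2.921000.
After n steps the width is (b−a)/2^n; need (b−a)/2^n ≤ 1e-6.
So n ≥ log₂(2.921000/1e-6) = log₂(2921000.0000) ≈ 21.4780.
Hence n = 22.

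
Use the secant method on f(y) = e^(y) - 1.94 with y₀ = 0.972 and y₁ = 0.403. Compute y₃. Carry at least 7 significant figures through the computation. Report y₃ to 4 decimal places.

f(y_0) = 0.703226, f(y_1) = -0.443693
y_2 = 0.403000 - (-0.443693)·(0.403000 - 0.972000)/(-0.443693 - (0.703226)) = 0.623121; f(y_2) = -0.075260
y_3 = 0.623121 - (-0.075260)·(0.623121 - 0.403000)/(-0.075260 - (-0.443693)) = 0.668086; f(y_3) = 0.010501

0.6681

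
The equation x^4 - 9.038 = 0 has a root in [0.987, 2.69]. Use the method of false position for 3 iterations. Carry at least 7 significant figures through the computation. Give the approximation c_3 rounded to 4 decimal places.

1.5655

f(0.987000) = -8.088995, f(2.690000) = 43.323143
step 1: c = 1.254944, f(c) = -6.557741 < 0 → new bracket [1.254944, 2.690000]
step 2: c = 1.443608, f(c) = -4.694931 < 0 → new bracket [1.443608, 2.690000]
step 3: c = 1.565473, f(c) = -3.032045 < 0 → new bracket [1.565473, 2.690000]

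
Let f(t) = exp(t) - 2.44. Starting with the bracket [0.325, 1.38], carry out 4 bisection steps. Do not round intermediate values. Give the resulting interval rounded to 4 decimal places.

[0.8525, 0.9184]

f(0.325000) = -1.055969, f(1.380000) = 1.534902 (opposite signs)
step 1: m = 0.852500, f(m) = -0.094497 < 0 → root in [0.852500, 1.380000]
step 2: m = 1.116250, f(m) = 0.613383 > 0 → root in [0.852500, 1.116250]
step 3: m = 0.984375, f(m) = 0.236139 > 0 → root in [0.852500, 0.984375]
step 4: m = 0.918438, f(m) = 0.065373 > 0 → root in [0.852500, 0.918438]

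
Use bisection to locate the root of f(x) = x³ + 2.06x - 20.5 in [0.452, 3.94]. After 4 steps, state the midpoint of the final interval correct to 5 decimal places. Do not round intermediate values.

f(0.452000) = -19.476535, f(3.940000) = 48.779384 (opposite signs)
step 1: m = 2.196000, f(m) = -5.386214 < 0 → root in [2.196000, 3.940000]
step 2: m = 3.068000, f(m) = 14.698010 > 0 → root in [2.196000, 3.068000]
step 3: m = 2.632000, f(m) = 3.154900 > 0 → root in [2.196000, 2.632000]
step 4: m = 2.414000, f(m) = -1.459826 < 0 → root in [2.414000, 2.632000]
Midpoint of [2.414000, 2.632000] = 2.523000

2.52300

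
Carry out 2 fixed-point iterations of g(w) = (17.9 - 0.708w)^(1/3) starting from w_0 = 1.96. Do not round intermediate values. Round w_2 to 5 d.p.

2.52493

w_1 = g(1.960000) = 2.546455
w_2 = g(2.546455) = 2.524930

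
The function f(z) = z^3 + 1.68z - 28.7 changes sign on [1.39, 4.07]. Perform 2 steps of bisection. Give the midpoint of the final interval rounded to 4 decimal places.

f(1.390000) = -23.679181, f(4.070000) = 45.556743 (opposite signs)
step 1: m = 2.730000, f(m) = -3.767183 < 0 → root in [2.730000, 4.070000]
step 2: m = 3.400000, f(m) = 16.316000 > 0 → root in [2.730000, 3.400000]
Midpoint of [2.730000, 3.400000] = 3.065000

3.0650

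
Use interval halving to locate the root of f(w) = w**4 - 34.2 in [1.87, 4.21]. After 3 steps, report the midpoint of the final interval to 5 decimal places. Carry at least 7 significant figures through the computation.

2.30875

f(1.870000) = -21.971690, f(4.210000) = 279.943721 (opposite signs)
step 1: m = 3.040000, f(m) = 51.207171 > 0 → root in [1.870000, 3.040000]
step 2: m = 2.455000, f(m) = 2.125030 > 0 → root in [1.870000, 2.455000]
step 3: m = 2.162500, f(m) = -12.331225 < 0 → root in [2.162500, 2.455000]
Midpoint of [2.162500, 2.455000] = 2.308750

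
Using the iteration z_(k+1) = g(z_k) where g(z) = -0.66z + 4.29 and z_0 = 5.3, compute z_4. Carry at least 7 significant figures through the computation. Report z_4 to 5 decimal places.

z_1 = g(5.300000) = 0.792000
z_2 = g(0.792000) = 3.767280
z_3 = g(3.767280) = 1.803595
z_4 = g(1.803595) = 3.099627

3.09963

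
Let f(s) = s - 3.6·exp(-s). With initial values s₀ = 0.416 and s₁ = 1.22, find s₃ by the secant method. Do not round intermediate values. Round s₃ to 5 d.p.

f(s_0) = -1.958849, f(s_1) = 0.157171
s_2 = 1.220000 - (0.157171)·(1.220000 - 0.416000)/(0.157171 - (-1.958849)) = 1.160281; f(s_2) = 0.032049
s_3 = 1.160281 - (0.032049)·(1.160281 - 1.220000)/(0.032049 - (0.157171)) = 1.144985; f(s_3) = -0.000638

1.14499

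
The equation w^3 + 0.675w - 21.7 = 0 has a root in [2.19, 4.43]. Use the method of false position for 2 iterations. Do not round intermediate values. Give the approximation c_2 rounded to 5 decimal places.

False-position update: c = (a·f(b) − b·f(a))/(f(b) − f(a)); replace the endpoint whose sign matches f(c).
f(2.190000) = -9.718291, f(4.430000) = 68.228557
step 1: c = 2.469280, f(c) = -4.977193 < 0 → new bracket [2.469280, 4.430000]
step 2: c = 2.602587, f(c) = -2.314731 < 0 → new bracket [2.602587, 4.430000]

2.60259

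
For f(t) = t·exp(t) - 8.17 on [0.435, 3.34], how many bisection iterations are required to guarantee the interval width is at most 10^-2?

9

Initial width b − a = 3.34 − 0.435 = 2.905000.
After n steps the width is (b−a)/2^n; need (b−a)/2^n ≤ 10^-2.
So n ≥ log₂(2.905000/10^-2) = log₂(290.5000) ≈ 8.1824.
Hence n = 9.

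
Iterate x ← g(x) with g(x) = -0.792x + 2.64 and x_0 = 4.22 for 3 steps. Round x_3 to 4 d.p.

x_1 = g(4.220000) = -0.702240
x_2 = g(-0.702240) = 3.196174
x_3 = g(3.196174) = 0.108630

0.1086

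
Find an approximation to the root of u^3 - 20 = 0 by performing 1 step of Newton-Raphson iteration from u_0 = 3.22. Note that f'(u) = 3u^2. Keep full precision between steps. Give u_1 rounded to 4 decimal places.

u_0 = 3.220000: f = 13.386248, f' = 31.105200 → u_1 = 3.220000 - (13.386248)/(31.105200) = 2.789646

2.7896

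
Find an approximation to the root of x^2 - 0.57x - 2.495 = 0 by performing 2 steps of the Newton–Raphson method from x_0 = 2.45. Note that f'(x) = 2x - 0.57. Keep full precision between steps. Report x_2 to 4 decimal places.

x_0 = 2.450000: f = 2.111000, f' = 4.330000 → x_1 = 2.450000 - (2.111000)/(4.330000) = 1.962471
x_1 = 1.962471: f = 0.237684, f' = 3.354942 → x_2 = 1.962471 - (0.237684)/(3.354942) = 1.891625

1.8916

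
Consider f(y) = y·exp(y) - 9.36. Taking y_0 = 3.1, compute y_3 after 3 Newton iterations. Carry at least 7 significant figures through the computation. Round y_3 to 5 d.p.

1.74679

f'(y) = (y + 1)·exp(y)
y_0 = 3.100000: f = 59.453649, f' = 91.011600 → y_1 = 3.100000 - (59.453649)/(91.011600) = 2.446746
y_1 = 2.446746: f = 18.901647, f' = 39.812352 → y_2 = 2.446746 - (18.901647)/(39.812352) = 1.971978
y_2 = 1.971978: f = 4.808415, f' = 21.353290 → y_3 = 1.971978 - (4.808415)/(21.353290) = 1.746794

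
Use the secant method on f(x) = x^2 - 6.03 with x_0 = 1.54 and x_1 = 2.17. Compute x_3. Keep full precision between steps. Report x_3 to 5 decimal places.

2.45132

Secant update: x_(k+1) = x_k − f(x_k)·(x_k − x_(k-1))/(f(x_k) − f(x_(k-1))).
f(x_0) = -3.658400, f(x_1) = -1.321100
x_2 = 2.170000 - (-1.321100)·(2.170000 - 1.540000)/(-1.321100 - (-3.658400)) = 2.526092; f(x_2) = 0.351139
x_3 = 2.526092 - (0.351139)·(2.526092 - 2.170000)/(0.351139 - (-1.321100)) = 2.451319; f(x_3) = -0.021035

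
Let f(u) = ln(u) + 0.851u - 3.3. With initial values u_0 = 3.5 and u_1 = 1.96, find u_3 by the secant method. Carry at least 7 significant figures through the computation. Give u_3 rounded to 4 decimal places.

Secant update: u_(k+1) = u_k − f(u_k)·(u_k − u_(k-1))/(f(u_k) − f(u_(k-1))).
f(u_0) = 0.931263, f(u_1) = -0.959096
u_2 = 1.960000 - (-0.959096)·(1.960000 - 3.500000)/(-0.959096 - (0.931263)) = 2.741337; f(u_2) = 0.041324
u_3 = 2.741337 - (0.041324)·(2.741337 - 1.960000)/(0.041324 - (-0.959096)) = 2.709063; f(u_3) = 0.002015

2.7091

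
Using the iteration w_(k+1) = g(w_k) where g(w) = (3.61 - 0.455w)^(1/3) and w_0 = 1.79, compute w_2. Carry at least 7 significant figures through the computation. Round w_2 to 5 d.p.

1.43727

w_1 = g(1.790000) = 1.408713
w_2 = g(1.408713) = 1.437270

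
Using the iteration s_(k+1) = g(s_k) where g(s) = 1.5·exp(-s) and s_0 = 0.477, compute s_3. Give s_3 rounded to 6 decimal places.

s_1 = g(0.477000) = 0.930964
s_2 = g(0.930964) = 0.591260
s_3 = g(0.591260) = 0.830444

0.830444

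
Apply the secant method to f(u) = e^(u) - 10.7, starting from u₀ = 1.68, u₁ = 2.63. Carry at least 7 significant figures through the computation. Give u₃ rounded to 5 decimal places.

Secant update: u_(k+1) = u_k − f(u_k)·(u_k − u_(k-1))/(f(u_k) − f(u_(k-1))).
f(u_0) = -5.334444, f(u_1) = 3.173770
u_2 = 2.630000 - (3.173770)·(2.630000 - 1.680000)/(3.173770 - (-5.334444)) = 2.275627; f(u_2) = -0.965980
u_3 = 2.275627 - (-0.965980)·(2.275627 - 2.630000)/(-0.965980 - (3.173770)) = 2.358317; f(u_3) = -0.126855

2.35832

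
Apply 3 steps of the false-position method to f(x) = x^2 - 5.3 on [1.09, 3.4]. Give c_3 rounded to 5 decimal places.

f(1.090000) = -4.111900, f(3.400000) = 6.260000
step 1: c = 2.005791, f(c) = -1.276804 < 0 → new bracket [2.005791, 3.400000]
step 2: c = 2.241983, f(c) = -0.273514 < 0 → new bracket [2.241983, 3.400000]
step 3: c = 2.290461, f(c) = -0.053789 < 0 → new bracket [2.290461, 3.400000]

2.29046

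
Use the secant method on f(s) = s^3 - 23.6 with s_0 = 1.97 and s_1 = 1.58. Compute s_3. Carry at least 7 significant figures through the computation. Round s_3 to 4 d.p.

Secant update: s_(k+1) = s_k − f(s_k)·(s_k − s_(k-1))/(f(s_k) − f(s_(k-1))).
f(s_0) = -15.954627, f(s_1) = -19.655688
s_2 = 1.580000 - (-19.655688)·(1.580000 - 1.970000)/(-19.655688 - (-15.954627)) = 3.651222; f(s_2) = 25.075975
s_3 = 3.651222 - (25.075975)·(3.651222 - 1.580000)/(25.075975 - (-19.655688)) = 2.490122; f(s_3) = -8.159473

2.4901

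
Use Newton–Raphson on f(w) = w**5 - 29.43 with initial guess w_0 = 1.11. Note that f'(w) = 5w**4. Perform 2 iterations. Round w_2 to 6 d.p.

w_0 = 1.110000: f = -27.744942, f' = 7.590352 → w_1 = 1.110000 - (-27.744942)/(7.590352) = 4.765291
w_1 = 4.765291: f = 2427.806240, f' = 2578.264885 → w_2 = 4.765291 - (2427.806240)/(2578.264885) = 3.823647

3.823647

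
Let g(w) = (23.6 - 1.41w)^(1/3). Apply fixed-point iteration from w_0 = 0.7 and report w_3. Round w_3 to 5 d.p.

2.70523

w_1 = g(0.700000) = 2.827826
w_2 = g(2.827826) = 2.696785
w_3 = g(2.696785) = 2.705227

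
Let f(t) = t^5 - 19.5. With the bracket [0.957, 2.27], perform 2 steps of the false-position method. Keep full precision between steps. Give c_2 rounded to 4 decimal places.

1.6081

f(0.957000) = -18.697288, f(2.270000) = 40.773899
step 1: c = 1.369797, f(c) = -14.677399 < 0 → new bracket [1.369797, 2.270000]
step 2: c = 1.608072, f(c) = -8.747061 < 0 → new bracket [1.608072, 2.270000]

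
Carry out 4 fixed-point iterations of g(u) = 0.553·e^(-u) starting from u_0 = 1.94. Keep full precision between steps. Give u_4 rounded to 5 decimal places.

0.39684

u_1 = g(1.940000) = 0.079468
u_2 = g(0.079468) = 0.510755
u_3 = g(0.510755) = 0.331823
u_4 = g(0.331823) = 0.396841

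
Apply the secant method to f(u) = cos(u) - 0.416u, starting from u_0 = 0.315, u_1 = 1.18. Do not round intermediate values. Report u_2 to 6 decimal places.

f(u_0) = 0.819756, f(u_1) = -0.109955
u_2 = 1.180000 - (-0.109955)·(1.180000 - 0.315000)/(-0.109955 - (0.819756)) = 1.077698; f(u_2) = 0.025035

1.077698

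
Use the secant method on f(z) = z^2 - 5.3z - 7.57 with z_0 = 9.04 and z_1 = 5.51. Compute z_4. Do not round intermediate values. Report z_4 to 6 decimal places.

f(z_0) = 26.239600, f(z_1) = -6.412900
z_2 = 5.510000 - (-6.412900)·(5.510000 - 9.040000)/(-6.412900 - (26.239600)) = 6.203286; f(z_2) = -1.966655
z_3 = 6.203286 - (-1.966655)·(6.203286 - 5.510000)/(-1.966655 - (-6.412900)) = 6.509940; f(z_3) = 0.306635
z_4 = 6.509940 - (0.306635)·(6.509940 - 6.203286)/(0.306635 - (-1.966655)) = 6.468577; f(z_4) = -0.010973

6.468577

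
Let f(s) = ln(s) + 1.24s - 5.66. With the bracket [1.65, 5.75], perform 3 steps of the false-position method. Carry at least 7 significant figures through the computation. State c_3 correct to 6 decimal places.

False-position update: c = (a·f(b) − b·f(a))/(f(b) − f(a)); replace the endpoint whose sign matches f(c).
f(1.650000) = -3.113225, f(5.750000) = 3.219200
step 1: c = 3.665693, f(c) = 0.184476 > 0 → new bracket [1.650000, 3.665693]
step 2: c = 3.552933, f(c) = 0.013411 > 0 → new bracket [1.650000, 3.552933]
step 3: c = 3.544771, f(c) = 0.000990 > 0 → new bracket [1.650000, 3.544771]

3.544771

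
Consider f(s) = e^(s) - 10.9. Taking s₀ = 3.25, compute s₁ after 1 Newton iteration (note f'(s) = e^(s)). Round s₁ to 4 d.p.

s_0 = 3.250000: f = 14.890340, f' = 25.790340 → s_1 = 3.250000 - (14.890340)/(25.790340) = 2.672639

2.6726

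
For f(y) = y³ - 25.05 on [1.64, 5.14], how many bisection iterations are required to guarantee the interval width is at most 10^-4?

Initial width b − a = 5.14 − 1.64 = 3.500000.
After n steps the width is (b−a)/2^n; need (b−a)/2^n ≤ 10^-4.
So n ≥ log₂(3.500000/10^-4) = log₂(35000.0000) ≈ 15.0951.
Hence n = 16.

16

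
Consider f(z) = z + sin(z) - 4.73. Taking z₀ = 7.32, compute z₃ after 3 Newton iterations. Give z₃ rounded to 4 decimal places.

5.4628

f'(z) = 1 + cos(z)
z_0 = 7.320000: f = 3.450787, f' = 1.508965 → z_1 = 7.320000 - (3.450787)/(1.508965) = 5.033142
z_1 = 5.033142: f = -0.645856, f' = 1.315282 → z_2 = 5.033142 - (-0.645856)/(1.315282) = 5.524182
z_2 = 5.524182: f = 0.105984, f' = 1.725522 → z_3 = 5.524182 - (0.105984)/(1.725522) = 5.462761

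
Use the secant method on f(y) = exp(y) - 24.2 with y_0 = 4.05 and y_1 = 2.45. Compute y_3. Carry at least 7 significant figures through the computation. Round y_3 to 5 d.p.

Secant update: y_(k+1) = y_k − f(y_k)·(y_k − y_(k-1))/(f(y_k) − f(y_(k-1))).
f(y_0) = 33.197457, f(y_1) = -12.611653
y_2 = 2.450000 - (-12.611653)·(2.450000 - 4.050000)/(-12.611653 - (33.197457)) = 2.890494; f(y_2) = -6.197797
y_3 = 2.890494 - (-6.197797)·(2.890494 - 2.450000)/(-6.197797 - (-12.611653)) = 3.316150; f(y_3) = 3.354053

3.31615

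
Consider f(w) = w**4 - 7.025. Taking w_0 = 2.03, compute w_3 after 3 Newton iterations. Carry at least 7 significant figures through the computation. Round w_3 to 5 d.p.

f'(w) = 4w**3
w_0 = 2.030000: f = 9.956817, f' = 33.461708 → w_1 = 2.030000 - (9.956817)/(33.461708) = 1.732441
w_1 = 1.732441: f = 1.983122, f' = 20.798677 → w_2 = 1.732441 - (1.983122)/(20.798677) = 1.637093
w_2 = 1.637093: f = 0.157793, f' = 17.550117 → w_3 = 1.637093 - (0.157793)/(17.550117) = 1.628102

1.62810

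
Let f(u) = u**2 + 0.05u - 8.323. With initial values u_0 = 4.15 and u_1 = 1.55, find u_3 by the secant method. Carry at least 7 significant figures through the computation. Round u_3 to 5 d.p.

2.95249

f(u_0) = 9.107000, f(u_1) = -5.843000
u_2 = 1.550000 - (-5.843000)·(1.550000 - 4.150000)/(-5.843000 - (9.107000)) = 2.566174; f(u_2) = -1.609443
u_3 = 2.566174 - (-1.609443)·(2.566174 - 1.550000)/(-1.609443 - (-5.843000)) = 2.952486; f(u_3) = 0.541797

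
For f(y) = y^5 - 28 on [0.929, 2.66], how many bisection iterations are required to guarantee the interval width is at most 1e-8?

28

Initial width b − a = 2.66 − 0.929 = 1.731000.
After n steps the width is (b−a)/2^n; need (b−a)/2^n ≤ 1e-8.
So n ≥ log₂(1.731000/1e-8) = log₂(173100000.0000) ≈ 27.3670.
Hence n = 28.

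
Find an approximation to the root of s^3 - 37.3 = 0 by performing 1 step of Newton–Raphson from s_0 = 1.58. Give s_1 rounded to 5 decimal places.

Newton update: s ← s − f(s)/f'(s).
f'(s) = 3s^2
s_0 = 1.580000: f = -33.355688, f' = 7.489200 → s_1 = 1.580000 - (-33.355688)/(7.489200) = 6.033839

6.03384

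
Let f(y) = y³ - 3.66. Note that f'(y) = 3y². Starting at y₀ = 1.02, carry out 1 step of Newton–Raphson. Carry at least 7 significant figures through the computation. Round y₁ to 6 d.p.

Newton update: y ← y − f(y)/f'(y).
y_0 = 1.020000: f = -2.598792, f' = 3.121200 → y_1 = 1.020000 - (-2.598792)/(3.121200) = 1.852626

1.852626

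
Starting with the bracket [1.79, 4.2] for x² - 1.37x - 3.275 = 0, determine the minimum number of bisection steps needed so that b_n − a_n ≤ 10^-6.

22

Initial width b − a = 4.2 − 1.79 = 2.410000.
After n steps the width is (b−a)/2^n; need (b−a)/2^n ≤ 10^-6.
So n ≥ log₂(2.410000/10^-6) = log₂(2410000.0000) ≈ 21.2006.
Hence n = 22.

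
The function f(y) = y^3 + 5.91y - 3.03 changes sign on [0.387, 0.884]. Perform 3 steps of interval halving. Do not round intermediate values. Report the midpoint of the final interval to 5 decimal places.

f(0.387000) = -0.684869, f(0.884000) = 2.885247 (opposite signs)
step 1: m = 0.635500, f(m) = 0.982458 > 0 → root in [0.387000, 0.635500]
step 2: m = 0.511250, f(m) = 0.125116 > 0 → root in [0.387000, 0.511250]
step 3: m = 0.449125, f(m) = -0.285077 < 0 → root in [0.449125, 0.511250]
Midpoint of [0.449125, 0.511250] = 0.480187

0.48019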